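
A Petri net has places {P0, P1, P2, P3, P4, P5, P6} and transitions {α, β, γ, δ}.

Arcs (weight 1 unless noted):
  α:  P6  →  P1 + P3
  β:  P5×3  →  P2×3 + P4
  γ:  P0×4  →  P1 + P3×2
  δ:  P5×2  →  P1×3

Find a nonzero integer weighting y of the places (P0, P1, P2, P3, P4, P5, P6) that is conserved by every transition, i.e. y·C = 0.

Incidence matrix C (rows=places, cols=transitions):
        α    β    γ    δ
   P0   0    0   -4    0
   P1   1    0    1    3
   P2   0    3    0    0
   P3   1    0    2    0
   P4   0    1    0    0
   P5   0   -3    0   -2
   P6  -1    0    0    0

Candidate y = [0, 0, 1, 0, -3, 0, 0]; check y·C column-wise:
  col α: 0·1 + 1·0 + 0·1 + -3·0 + 0·-1 = 0
  col β: 1·3 + -3·1 + 0·-3 = 0
  col γ: 0·-4 + 0·1 + 1·0 + 0·2 + -3·0 = 0
  col δ: 0·3 + 1·0 + -3·0 + 0·-2 = 0

y = (P0:0, P1:0, P2:1, P3:0, P4:-3, P5:0, P6:0)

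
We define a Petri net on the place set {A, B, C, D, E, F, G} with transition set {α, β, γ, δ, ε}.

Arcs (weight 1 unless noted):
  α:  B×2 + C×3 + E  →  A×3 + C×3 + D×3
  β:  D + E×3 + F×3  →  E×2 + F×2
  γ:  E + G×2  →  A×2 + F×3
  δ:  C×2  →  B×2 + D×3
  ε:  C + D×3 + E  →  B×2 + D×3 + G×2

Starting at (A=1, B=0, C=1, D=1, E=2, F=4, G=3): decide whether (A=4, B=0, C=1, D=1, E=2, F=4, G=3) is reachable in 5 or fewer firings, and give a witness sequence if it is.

depth 0: 1 marking
depth 1: 2 markings reached so far
depth 2: 2 markings reached so far
(frontier empty at depth 2; search complete)
target is not among the 2 markings reachable within 5 steps

NO — not reachable within 5 firings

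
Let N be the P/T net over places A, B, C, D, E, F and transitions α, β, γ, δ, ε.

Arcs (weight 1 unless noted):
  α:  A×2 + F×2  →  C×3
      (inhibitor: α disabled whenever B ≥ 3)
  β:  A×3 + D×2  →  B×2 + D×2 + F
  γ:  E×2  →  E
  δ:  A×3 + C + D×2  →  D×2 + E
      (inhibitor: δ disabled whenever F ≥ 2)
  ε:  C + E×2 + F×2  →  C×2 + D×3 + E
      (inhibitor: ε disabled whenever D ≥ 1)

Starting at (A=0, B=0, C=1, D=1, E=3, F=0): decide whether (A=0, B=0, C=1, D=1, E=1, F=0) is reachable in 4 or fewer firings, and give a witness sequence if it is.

YES — reachable via ⟨γ, γ⟩ (2 firings)

step 1: fire γ:  (A=0, B=0, C=1, D=1, E=3, F=0) → (A=0, B=0, C=1, D=1, E=2, F=0)
step 2: fire γ:  (A=0, B=0, C=1, D=1, E=2, F=0) → (A=0, B=0, C=1, D=1, E=1, F=0)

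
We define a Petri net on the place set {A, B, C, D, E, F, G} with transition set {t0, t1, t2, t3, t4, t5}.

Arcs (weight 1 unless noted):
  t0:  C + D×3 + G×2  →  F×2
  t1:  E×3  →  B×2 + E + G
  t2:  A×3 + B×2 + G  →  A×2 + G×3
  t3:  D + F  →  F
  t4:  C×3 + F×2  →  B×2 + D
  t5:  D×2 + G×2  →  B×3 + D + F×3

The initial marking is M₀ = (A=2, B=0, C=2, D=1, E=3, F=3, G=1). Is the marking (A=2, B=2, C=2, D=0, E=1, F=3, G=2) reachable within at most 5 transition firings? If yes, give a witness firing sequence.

step 1: fire t1:  (A=2, B=0, C=2, D=1, E=3, F=3, G=1) → (A=2, B=2, C=2, D=1, E=1, F=3, G=2)
step 2: fire t3:  (A=2, B=2, C=2, D=1, E=1, F=3, G=2) → (A=2, B=2, C=2, D=0, E=1, F=3, G=2)

YES — reachable via ⟨t1, t3⟩ (2 firings)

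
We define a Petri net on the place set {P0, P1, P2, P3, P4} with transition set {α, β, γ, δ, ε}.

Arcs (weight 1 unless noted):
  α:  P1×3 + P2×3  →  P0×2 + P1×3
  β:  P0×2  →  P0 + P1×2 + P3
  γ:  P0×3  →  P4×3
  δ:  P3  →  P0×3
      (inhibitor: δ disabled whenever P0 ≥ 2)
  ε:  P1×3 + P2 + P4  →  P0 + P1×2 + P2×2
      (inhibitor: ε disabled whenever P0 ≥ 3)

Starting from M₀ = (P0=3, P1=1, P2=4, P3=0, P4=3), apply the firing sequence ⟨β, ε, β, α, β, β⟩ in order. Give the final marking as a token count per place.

step 1: fire β:  (P0=3, P1=1, P2=4, P3=0, P4=3) → (P0=2, P1=3, P2=4, P3=1, P4=3)
step 2: fire ε:  (P0=2, P1=3, P2=4, P3=1, P4=3) → (P0=3, P1=2, P2=5, P3=1, P4=2)
step 3: fire β:  (P0=3, P1=2, P2=5, P3=1, P4=2) → (P0=2, P1=4, P2=5, P3=2, P4=2)
step 4: fire α:  (P0=2, P1=4, P2=5, P3=2, P4=2) → (P0=4, P1=4, P2=2, P3=2, P4=2)
step 5: fire β:  (P0=4, P1=4, P2=2, P3=2, P4=2) → (P0=3, P1=6, P2=2, P3=3, P4=2)
step 6: fire β:  (P0=3, P1=6, P2=2, P3=3, P4=2) → (P0=2, P1=8, P2=2, P3=4, P4=2)

(P0=2, P1=8, P2=2, P3=4, P4=2)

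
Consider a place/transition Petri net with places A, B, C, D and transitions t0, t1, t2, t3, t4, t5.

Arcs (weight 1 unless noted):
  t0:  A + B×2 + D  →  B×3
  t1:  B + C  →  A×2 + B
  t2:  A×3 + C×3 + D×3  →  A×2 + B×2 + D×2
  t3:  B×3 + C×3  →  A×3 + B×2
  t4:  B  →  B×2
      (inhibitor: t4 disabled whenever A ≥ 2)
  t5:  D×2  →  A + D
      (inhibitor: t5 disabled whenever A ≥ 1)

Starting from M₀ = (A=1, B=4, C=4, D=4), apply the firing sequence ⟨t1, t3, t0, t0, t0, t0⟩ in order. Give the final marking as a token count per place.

step 1: fire t1:  (A=1, B=4, C=4, D=4) → (A=3, B=4, C=3, D=4)
step 2: fire t3:  (A=3, B=4, C=3, D=4) → (A=6, B=3, C=0, D=4)
step 3: fire t0:  (A=6, B=3, C=0, D=4) → (A=5, B=4, C=0, D=3)
step 4: fire t0:  (A=5, B=4, C=0, D=3) → (A=4, B=5, C=0, D=2)
step 5: fire t0:  (A=4, B=5, C=0, D=2) → (A=3, B=6, C=0, D=1)
step 6: fire t0:  (A=3, B=6, C=0, D=1) → (A=2, B=7, C=0, D=0)

(A=2, B=7, C=0, D=0)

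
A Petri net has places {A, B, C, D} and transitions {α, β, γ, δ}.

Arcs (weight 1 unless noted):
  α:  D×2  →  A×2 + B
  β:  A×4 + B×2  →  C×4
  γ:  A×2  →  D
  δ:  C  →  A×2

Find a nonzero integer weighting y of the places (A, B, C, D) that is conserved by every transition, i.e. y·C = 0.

Incidence matrix C (rows=places, cols=transitions):
        α    β    γ    δ
    A   2   -4   -2    2
    B   1   -2    0    0
    C   0    4    0   -1
    D  -2    0    1    0

Candidate y = [1, 2, 2, 2]; check y·C column-wise:
  col α: 1·2 + 2·1 + 2·0 + 2·-2 = 0
  col β: 1·-4 + 2·-2 + 2·4 + 2·0 = 0
  col γ: 1·-2 + 2·0 + 2·0 + 2·1 = 0
  col δ: 1·2 + 2·0 + 2·-1 + 2·0 = 0

y = (A:1, B:2, C:2, D:2)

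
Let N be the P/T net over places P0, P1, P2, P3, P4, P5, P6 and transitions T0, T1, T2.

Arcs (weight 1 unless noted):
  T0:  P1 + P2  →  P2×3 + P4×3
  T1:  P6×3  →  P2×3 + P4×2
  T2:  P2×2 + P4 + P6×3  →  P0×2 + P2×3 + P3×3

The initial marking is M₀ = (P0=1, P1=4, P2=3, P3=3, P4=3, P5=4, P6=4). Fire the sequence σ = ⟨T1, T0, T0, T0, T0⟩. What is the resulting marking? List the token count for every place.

(P0=1, P1=0, P2=14, P3=3, P4=17, P5=4, P6=1)

step 1: fire T1:  (P0=1, P1=4, P2=3, P3=3, P4=3, P5=4, P6=4) → (P0=1, P1=4, P2=6, P3=3, P4=5, P5=4, P6=1)
step 2: fire T0:  (P0=1, P1=4, P2=6, P3=3, P4=5, P5=4, P6=1) → (P0=1, P1=3, P2=8, P3=3, P4=8, P5=4, P6=1)
step 3: fire T0:  (P0=1, P1=3, P2=8, P3=3, P4=8, P5=4, P6=1) → (P0=1, P1=2, P2=10, P3=3, P4=11, P5=4, P6=1)
step 4: fire T0:  (P0=1, P1=2, P2=10, P3=3, P4=11, P5=4, P6=1) → (P0=1, P1=1, P2=12, P3=3, P4=14, P5=4, P6=1)
step 5: fire T0:  (P0=1, P1=1, P2=12, P3=3, P4=14, P5=4, P6=1) → (P0=1, P1=0, P2=14, P3=3, P4=17, P5=4, P6=1)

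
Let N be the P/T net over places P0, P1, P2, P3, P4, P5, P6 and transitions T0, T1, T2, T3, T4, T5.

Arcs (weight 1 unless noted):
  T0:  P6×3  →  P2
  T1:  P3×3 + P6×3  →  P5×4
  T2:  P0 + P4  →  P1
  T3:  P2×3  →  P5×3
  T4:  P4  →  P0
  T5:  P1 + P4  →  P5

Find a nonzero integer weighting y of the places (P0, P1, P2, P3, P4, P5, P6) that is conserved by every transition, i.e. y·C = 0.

Incidence matrix C (rows=places, cols=transitions):
       T0   T1   T2   T3   T4   T5
   P0   0    0   -1    0    1    0
   P1   0    0    1    0    0   -1
   P2   1    0    0   -3    0    0
   P3   0   -3    0    0    0    0
   P4   0    0   -1    0   -1   -1
   P5   0    4    0    3    0    1
   P6  -3   -3    0    0    0    0

Candidate y = [1, 2, 3, 3, 1, 3, 1]; check y·C column-wise:
  col T0: 1·0 + 2·0 + 3·1 + 3·0 + 1·0 + 3·0 + 1·-3 = 0
  col T1: 1·0 + 2·0 + 3·0 + 3·-3 + 1·0 + 3·4 + 1·-3 = 0
  col T2: 1·-1 + 2·1 + 3·0 + 3·0 + 1·-1 + 3·0 + 1·0 = 0
  col T3: 1·0 + 2·0 + 3·-3 + 3·0 + 1·0 + 3·3 + 1·0 = 0
  col T4: 1·1 + 2·0 + 3·0 + 3·0 + 1·-1 + 3·0 + 1·0 = 0
  col T5: 1·0 + 2·-1 + 3·0 + 3·0 + 1·-1 + 3·1 + 1·0 = 0

y = (P0:1, P1:2, P2:3, P3:3, P4:1, P5:3, P6:1)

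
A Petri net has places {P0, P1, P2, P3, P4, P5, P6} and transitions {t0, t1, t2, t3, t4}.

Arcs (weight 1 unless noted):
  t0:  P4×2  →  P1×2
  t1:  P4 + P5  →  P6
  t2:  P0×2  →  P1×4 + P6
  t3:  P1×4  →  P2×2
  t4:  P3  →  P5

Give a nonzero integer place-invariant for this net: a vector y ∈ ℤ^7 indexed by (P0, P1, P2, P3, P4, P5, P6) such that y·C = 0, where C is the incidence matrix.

Incidence matrix C (rows=places, cols=transitions):
       t0   t1   t2   t3   t4
   P0   0    0   -2    0    0
   P1   2    0    4   -4    0
   P2   0    0    0    2    0
   P3   0    0    0    0   -1
   P4  -2   -1    0    0    0
   P5   0   -1    0    0    1
   P6   0    1    1    0    0

Candidate y = [2, 1, 2, -1, 1, -1, 0]; check y·C column-wise:
  col t0: 2·0 + 1·2 + 2·0 + -1·0 + 1·-2 + -1·0 = 0
  col t1: 2·0 + 1·0 + 2·0 + -1·0 + 1·-1 + -1·-1 + 0·1 = 0
  col t2: 2·-2 + 1·4 + 2·0 + -1·0 + 1·0 + -1·0 + 0·1 = 0
  col t3: 2·0 + 1·-4 + 2·2 + -1·0 + 1·0 + -1·0 = 0
  col t4: 2·0 + 1·0 + 2·0 + -1·-1 + 1·0 + -1·1 = 0

y = (P0:2, P1:1, P2:2, P3:-1, P4:1, P5:-1, P6:0)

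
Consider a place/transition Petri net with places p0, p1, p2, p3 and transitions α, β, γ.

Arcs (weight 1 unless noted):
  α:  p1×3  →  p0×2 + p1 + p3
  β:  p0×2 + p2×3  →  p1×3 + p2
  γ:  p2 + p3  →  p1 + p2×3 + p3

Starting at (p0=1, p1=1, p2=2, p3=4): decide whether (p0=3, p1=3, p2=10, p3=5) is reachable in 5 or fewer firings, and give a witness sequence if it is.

YES — reachable via ⟨γ, γ, α, γ, γ⟩ (5 firings)

step 1: fire γ:  (p0=1, p1=1, p2=2, p3=4) → (p0=1, p1=2, p2=4, p3=4)
step 2: fire γ:  (p0=1, p1=2, p2=4, p3=4) → (p0=1, p1=3, p2=6, p3=4)
step 3: fire α:  (p0=1, p1=3, p2=6, p3=4) → (p0=3, p1=1, p2=6, p3=5)
step 4: fire γ:  (p0=3, p1=1, p2=6, p3=5) → (p0=3, p1=2, p2=8, p3=5)
step 5: fire γ:  (p0=3, p1=2, p2=8, p3=5) → (p0=3, p1=3, p2=10, p3=5)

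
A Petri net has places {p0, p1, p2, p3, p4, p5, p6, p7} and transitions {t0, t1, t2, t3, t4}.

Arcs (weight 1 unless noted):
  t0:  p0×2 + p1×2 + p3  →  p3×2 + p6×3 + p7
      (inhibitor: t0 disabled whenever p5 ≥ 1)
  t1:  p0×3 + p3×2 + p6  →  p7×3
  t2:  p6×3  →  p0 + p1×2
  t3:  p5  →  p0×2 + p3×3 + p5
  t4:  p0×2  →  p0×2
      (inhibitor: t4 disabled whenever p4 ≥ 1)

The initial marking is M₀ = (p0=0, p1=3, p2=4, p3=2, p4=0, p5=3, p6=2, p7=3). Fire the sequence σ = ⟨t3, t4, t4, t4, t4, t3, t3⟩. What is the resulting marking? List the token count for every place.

(p0=6, p1=3, p2=4, p3=11, p4=0, p5=3, p6=2, p7=3)

step 1: fire t3:  (p0=0, p1=3, p2=4, p3=2, p4=0, p5=3, p6=2, p7=3) → (p0=2, p1=3, p2=4, p3=5, p4=0, p5=3, p6=2, p7=3)
step 2: fire t4:  (p0=2, p1=3, p2=4, p3=5, p4=0, p5=3, p6=2, p7=3) → (p0=2, p1=3, p2=4, p3=5, p4=0, p5=3, p6=2, p7=3)
step 3: fire t4:  (p0=2, p1=3, p2=4, p3=5, p4=0, p5=3, p6=2, p7=3) → (p0=2, p1=3, p2=4, p3=5, p4=0, p5=3, p6=2, p7=3)
step 4: fire t4:  (p0=2, p1=3, p2=4, p3=5, p4=0, p5=3, p6=2, p7=3) → (p0=2, p1=3, p2=4, p3=5, p4=0, p5=3, p6=2, p7=3)
step 5: fire t4:  (p0=2, p1=3, p2=4, p3=5, p4=0, p5=3, p6=2, p7=3) → (p0=2, p1=3, p2=4, p3=5, p4=0, p5=3, p6=2, p7=3)
step 6: fire t3:  (p0=2, p1=3, p2=4, p3=5, p4=0, p5=3, p6=2, p7=3) → (p0=4, p1=3, p2=4, p3=8, p4=0, p5=3, p6=2, p7=3)
step 7: fire t3:  (p0=4, p1=3, p2=4, p3=8, p4=0, p5=3, p6=2, p7=3) → (p0=6, p1=3, p2=4, p3=11, p4=0, p5=3, p6=2, p7=3)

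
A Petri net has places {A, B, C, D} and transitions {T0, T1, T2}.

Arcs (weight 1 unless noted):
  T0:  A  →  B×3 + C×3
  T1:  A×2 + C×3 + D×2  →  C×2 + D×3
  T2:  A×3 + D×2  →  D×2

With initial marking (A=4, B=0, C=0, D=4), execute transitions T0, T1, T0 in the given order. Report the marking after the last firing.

(A=0, B=6, C=5, D=5)

step 1: fire T0:  (A=4, B=0, C=0, D=4) → (A=3, B=3, C=3, D=4)
step 2: fire T1:  (A=3, B=3, C=3, D=4) → (A=1, B=3, C=2, D=5)
step 3: fire T0:  (A=1, B=3, C=2, D=5) → (A=0, B=6, C=5, D=5)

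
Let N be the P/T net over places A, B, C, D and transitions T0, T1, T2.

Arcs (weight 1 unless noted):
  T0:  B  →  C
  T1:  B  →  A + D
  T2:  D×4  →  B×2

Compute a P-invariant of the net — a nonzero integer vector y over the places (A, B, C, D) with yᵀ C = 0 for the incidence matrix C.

Incidence matrix C (rows=places, cols=transitions):
       T0   T1   T2
    A   0    1    0
    B  -1   -1    2
    C   1    0    0
    D   0    1   -4

Candidate y = [1, 2, 2, 1]; check y·C column-wise:
  col T0: 1·0 + 2·-1 + 2·1 + 1·0 = 0
  col T1: 1·1 + 2·-1 + 2·0 + 1·1 = 0
  col T2: 1·0 + 2·2 + 2·0 + 1·-4 = 0

y = (A:1, B:2, C:2, D:1)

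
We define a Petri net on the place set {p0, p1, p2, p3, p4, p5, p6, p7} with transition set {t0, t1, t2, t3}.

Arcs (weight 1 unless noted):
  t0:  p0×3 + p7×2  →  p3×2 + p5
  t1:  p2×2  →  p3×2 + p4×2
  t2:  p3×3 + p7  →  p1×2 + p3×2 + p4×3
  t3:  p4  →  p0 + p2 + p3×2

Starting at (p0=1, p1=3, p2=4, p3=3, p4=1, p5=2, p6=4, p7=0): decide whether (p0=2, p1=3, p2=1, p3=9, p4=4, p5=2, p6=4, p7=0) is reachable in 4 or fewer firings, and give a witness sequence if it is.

step 1: fire t1:  (p0=1, p1=3, p2=4, p3=3, p4=1, p5=2, p6=4, p7=0) → (p0=1, p1=3, p2=2, p3=5, p4=3, p5=2, p6=4, p7=0)
step 2: fire t1:  (p0=1, p1=3, p2=2, p3=5, p4=3, p5=2, p6=4, p7=0) → (p0=1, p1=3, p2=0, p3=7, p4=5, p5=2, p6=4, p7=0)
step 3: fire t3:  (p0=1, p1=3, p2=0, p3=7, p4=5, p5=2, p6=4, p7=0) → (p0=2, p1=3, p2=1, p3=9, p4=4, p5=2, p6=4, p7=0)

YES — reachable via ⟨t1, t1, t3⟩ (3 firings)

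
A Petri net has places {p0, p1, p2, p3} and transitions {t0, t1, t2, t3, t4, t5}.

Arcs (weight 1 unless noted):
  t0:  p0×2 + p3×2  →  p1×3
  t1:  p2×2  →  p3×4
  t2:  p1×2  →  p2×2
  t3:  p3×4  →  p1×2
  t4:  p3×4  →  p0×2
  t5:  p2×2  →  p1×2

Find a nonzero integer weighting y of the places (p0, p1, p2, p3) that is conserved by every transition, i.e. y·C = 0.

Incidence matrix C (rows=places, cols=transitions):
       t0   t1   t2   t3   t4   t5
   p0  -2    0    0    0    2    0
   p1   3    0   -2    2    0    2
   p2   0   -2    2    0    0   -2
   p3  -2    4    0   -4   -4    0

Candidate y = [2, 2, 2, 1]; check y·C column-wise:
  col t0: 2·-2 + 2·3 + 2·0 + 1·-2 = 0
  col t1: 2·0 + 2·0 + 2·-2 + 1·4 = 0
  col t2: 2·0 + 2·-2 + 2·2 + 1·0 = 0
  col t3: 2·0 + 2·2 + 2·0 + 1·-4 = 0
  col t4: 2·2 + 2·0 + 2·0 + 1·-4 = 0
  col t5: 2·0 + 2·2 + 2·-2 + 1·0 = 0

y = (p0:2, p1:2, p2:2, p3:1)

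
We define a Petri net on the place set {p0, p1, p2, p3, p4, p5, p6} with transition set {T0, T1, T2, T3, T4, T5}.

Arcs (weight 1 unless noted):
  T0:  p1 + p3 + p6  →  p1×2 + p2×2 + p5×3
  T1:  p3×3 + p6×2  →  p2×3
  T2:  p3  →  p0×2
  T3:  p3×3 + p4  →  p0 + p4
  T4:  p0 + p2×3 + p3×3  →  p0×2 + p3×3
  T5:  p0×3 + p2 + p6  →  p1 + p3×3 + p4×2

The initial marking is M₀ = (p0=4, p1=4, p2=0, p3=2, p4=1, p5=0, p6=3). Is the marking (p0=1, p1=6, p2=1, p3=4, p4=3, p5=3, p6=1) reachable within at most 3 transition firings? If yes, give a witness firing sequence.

step 1: fire T0:  (p0=4, p1=4, p2=0, p3=2, p4=1, p5=0, p6=3) → (p0=4, p1=5, p2=2, p3=1, p4=1, p5=3, p6=2)
step 2: fire T5:  (p0=4, p1=5, p2=2, p3=1, p4=1, p5=3, p6=2) → (p0=1, p1=6, p2=1, p3=4, p4=3, p5=3, p6=1)

YES — reachable via ⟨T0, T5⟩ (2 firings)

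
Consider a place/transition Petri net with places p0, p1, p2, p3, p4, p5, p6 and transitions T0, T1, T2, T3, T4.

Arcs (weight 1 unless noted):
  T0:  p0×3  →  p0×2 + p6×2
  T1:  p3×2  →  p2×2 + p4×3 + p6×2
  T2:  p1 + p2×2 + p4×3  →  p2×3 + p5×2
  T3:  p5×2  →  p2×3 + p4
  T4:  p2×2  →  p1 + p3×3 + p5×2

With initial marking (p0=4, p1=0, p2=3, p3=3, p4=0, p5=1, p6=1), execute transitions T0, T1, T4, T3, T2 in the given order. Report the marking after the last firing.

step 1: fire T0:  (p0=4, p1=0, p2=3, p3=3, p4=0, p5=1, p6=1) → (p0=3, p1=0, p2=3, p3=3, p4=0, p5=1, p6=3)
step 2: fire T1:  (p0=3, p1=0, p2=3, p3=3, p4=0, p5=1, p6=3) → (p0=3, p1=0, p2=5, p3=1, p4=3, p5=1, p6=5)
step 3: fire T4:  (p0=3, p1=0, p2=5, p3=1, p4=3, p5=1, p6=5) → (p0=3, p1=1, p2=3, p3=4, p4=3, p5=3, p6=5)
step 4: fire T3:  (p0=3, p1=1, p2=3, p3=4, p4=3, p5=3, p6=5) → (p0=3, p1=1, p2=6, p3=4, p4=4, p5=1, p6=5)
step 5: fire T2:  (p0=3, p1=1, p2=6, p3=4, p4=4, p5=1, p6=5) → (p0=3, p1=0, p2=7, p3=4, p4=1, p5=3, p6=5)

(p0=3, p1=0, p2=7, p3=4, p4=1, p5=3, p6=5)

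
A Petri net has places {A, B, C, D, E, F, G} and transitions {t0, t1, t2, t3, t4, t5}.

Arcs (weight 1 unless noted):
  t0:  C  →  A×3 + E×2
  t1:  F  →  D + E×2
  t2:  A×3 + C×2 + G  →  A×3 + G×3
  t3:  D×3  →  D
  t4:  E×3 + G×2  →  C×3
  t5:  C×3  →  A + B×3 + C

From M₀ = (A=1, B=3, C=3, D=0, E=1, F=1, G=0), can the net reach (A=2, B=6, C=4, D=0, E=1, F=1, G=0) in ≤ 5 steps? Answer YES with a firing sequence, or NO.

depth 0: 1 marking
depth 1: 4 markings reached so far
depth 2: 8 markings reached so far
depth 3: 11 markings reached so far
depth 4: 12 markings reached so far
depth 5: 12 markings reached so far
(frontier empty at depth 5; search complete)
target is not among the 12 markings reachable within 5 steps

NO — not reachable within 5 firings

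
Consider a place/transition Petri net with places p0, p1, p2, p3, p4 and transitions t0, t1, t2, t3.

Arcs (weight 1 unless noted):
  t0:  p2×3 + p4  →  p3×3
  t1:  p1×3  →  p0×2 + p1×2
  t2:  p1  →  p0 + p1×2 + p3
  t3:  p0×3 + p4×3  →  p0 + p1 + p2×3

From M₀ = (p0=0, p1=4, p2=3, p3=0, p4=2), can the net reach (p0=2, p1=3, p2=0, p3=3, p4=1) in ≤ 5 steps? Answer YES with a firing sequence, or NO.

step 1: fire t0:  (p0=0, p1=4, p2=3, p3=0, p4=2) → (p0=0, p1=4, p2=0, p3=3, p4=1)
step 2: fire t1:  (p0=0, p1=4, p2=0, p3=3, p4=1) → (p0=2, p1=3, p2=0, p3=3, p4=1)

YES — reachable via ⟨t0, t1⟩ (2 firings)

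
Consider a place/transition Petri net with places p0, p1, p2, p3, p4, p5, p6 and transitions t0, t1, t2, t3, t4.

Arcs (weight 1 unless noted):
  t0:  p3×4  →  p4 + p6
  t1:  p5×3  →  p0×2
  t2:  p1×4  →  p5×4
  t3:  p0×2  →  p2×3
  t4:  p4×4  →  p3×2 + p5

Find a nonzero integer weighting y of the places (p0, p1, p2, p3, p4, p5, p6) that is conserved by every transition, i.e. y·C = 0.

y = (p0:21, p1:14, p2:14, p3:1, p4:4, p5:14, p6:0)

Incidence matrix C (rows=places, cols=transitions):
       t0   t1   t2   t3   t4
   p0   0    2    0   -2    0
   p1   0    0   -4    0    0
   p2   0    0    0    3    0
   p3  -4    0    0    0    2
   p4   1    0    0    0   -4
   p5   0   -3    4    0    1
   p6   1    0    0    0    0

Candidate y = [21, 14, 14, 1, 4, 14, 0]; check y·C column-wise:
  col t0: 21·0 + 14·0 + 14·0 + 1·-4 + 4·1 + 14·0 + 0·1 = 0
  col t1: 21·2 + 14·0 + 14·0 + 1·0 + 4·0 + 14·-3 = 0
  col t2: 21·0 + 14·-4 + 14·0 + 1·0 + 4·0 + 14·4 = 0
  col t3: 21·-2 + 14·0 + 14·3 + 1·0 + 4·0 + 14·0 = 0
  col t4: 21·0 + 14·0 + 14·0 + 1·2 + 4·-4 + 14·1 = 0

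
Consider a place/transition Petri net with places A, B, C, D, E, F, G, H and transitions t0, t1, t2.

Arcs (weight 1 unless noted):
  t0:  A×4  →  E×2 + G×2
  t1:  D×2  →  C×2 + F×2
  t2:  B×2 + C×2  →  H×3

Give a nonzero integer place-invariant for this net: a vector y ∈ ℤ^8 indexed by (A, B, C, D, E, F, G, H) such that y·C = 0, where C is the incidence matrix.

Incidence matrix C (rows=places, cols=transitions):
       t0   t1   t2
    A  -4    0    0
    B   0    0   -2
    C   0    2   -2
    D   0   -2    0
    E   2    0    0
    F   0    2    0
    G   2    0    0
    H   0    0    3

Candidate y = [0, 1, -1, -1, 0, 0, 0, 0]; check y·C column-wise:
  col t0: 0·-4 + 1·0 + -1·0 + -1·0 + 0·2 + 0·2 = 0
  col t1: 1·0 + -1·2 + -1·-2 + 0·2 = 0
  col t2: 1·-2 + -1·-2 + -1·0 + 0·3 = 0

y = (A:0, B:1, C:-1, D:-1, E:0, F:0, G:0, H:0)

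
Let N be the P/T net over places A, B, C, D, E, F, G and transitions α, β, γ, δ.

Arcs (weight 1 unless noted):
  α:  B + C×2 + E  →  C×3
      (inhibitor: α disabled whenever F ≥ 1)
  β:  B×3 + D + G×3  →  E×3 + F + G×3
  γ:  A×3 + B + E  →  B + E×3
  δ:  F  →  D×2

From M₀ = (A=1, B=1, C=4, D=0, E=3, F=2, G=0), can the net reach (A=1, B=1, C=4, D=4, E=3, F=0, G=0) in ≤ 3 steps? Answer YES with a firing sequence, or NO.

YES — reachable via ⟨δ, δ⟩ (2 firings)

step 1: fire δ:  (A=1, B=1, C=4, D=0, E=3, F=2, G=0) → (A=1, B=1, C=4, D=2, E=3, F=1, G=0)
step 2: fire δ:  (A=1, B=1, C=4, D=2, E=3, F=1, G=0) → (A=1, B=1, C=4, D=4, E=3, F=0, G=0)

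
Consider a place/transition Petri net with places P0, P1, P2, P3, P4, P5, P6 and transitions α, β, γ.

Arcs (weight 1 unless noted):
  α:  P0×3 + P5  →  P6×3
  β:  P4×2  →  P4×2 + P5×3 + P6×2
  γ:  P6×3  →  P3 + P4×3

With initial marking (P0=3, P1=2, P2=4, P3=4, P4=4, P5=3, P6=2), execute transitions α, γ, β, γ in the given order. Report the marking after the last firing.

step 1: fire α:  (P0=3, P1=2, P2=4, P3=4, P4=4, P5=3, P6=2) → (P0=0, P1=2, P2=4, P3=4, P4=4, P5=2, P6=5)
step 2: fire γ:  (P0=0, P1=2, P2=4, P3=4, P4=4, P5=2, P6=5) → (P0=0, P1=2, P2=4, P3=5, P4=7, P5=2, P6=2)
step 3: fire β:  (P0=0, P1=2, P2=4, P3=5, P4=7, P5=2, P6=2) → (P0=0, P1=2, P2=4, P3=5, P4=7, P5=5, P6=4)
step 4: fire γ:  (P0=0, P1=2, P2=4, P3=5, P4=7, P5=5, P6=4) → (P0=0, P1=2, P2=4, P3=6, P4=10, P5=5, P6=1)

(P0=0, P1=2, P2=4, P3=6, P4=10, P5=5, P6=1)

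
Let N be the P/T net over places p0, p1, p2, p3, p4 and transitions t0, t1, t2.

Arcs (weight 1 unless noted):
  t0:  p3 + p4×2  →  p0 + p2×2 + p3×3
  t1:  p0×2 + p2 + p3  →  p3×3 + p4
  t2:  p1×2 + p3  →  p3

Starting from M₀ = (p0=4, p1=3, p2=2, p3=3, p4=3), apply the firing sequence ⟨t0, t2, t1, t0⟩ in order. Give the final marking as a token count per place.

(p0=4, p1=1, p2=5, p3=9, p4=0)

step 1: fire t0:  (p0=4, p1=3, p2=2, p3=3, p4=3) → (p0=5, p1=3, p2=4, p3=5, p4=1)
step 2: fire t2:  (p0=5, p1=3, p2=4, p3=5, p4=1) → (p0=5, p1=1, p2=4, p3=5, p4=1)
step 3: fire t1:  (p0=5, p1=1, p2=4, p3=5, p4=1) → (p0=3, p1=1, p2=3, p3=7, p4=2)
step 4: fire t0:  (p0=3, p1=1, p2=3, p3=7, p4=2) → (p0=4, p1=1, p2=5, p3=9, p4=0)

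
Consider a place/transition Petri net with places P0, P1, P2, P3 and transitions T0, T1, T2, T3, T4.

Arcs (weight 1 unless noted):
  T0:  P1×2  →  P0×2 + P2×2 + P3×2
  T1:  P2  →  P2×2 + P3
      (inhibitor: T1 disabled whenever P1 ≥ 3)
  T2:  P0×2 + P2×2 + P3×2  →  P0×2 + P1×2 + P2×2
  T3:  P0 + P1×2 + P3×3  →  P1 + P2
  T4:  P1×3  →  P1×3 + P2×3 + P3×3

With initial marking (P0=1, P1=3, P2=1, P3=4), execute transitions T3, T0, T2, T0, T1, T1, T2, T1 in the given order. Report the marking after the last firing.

step 1: fire T3:  (P0=1, P1=3, P2=1, P3=4) → (P0=0, P1=2, P2=2, P3=1)
step 2: fire T0:  (P0=0, P1=2, P2=2, P3=1) → (P0=2, P1=0, P2=4, P3=3)
step 3: fire T2:  (P0=2, P1=0, P2=4, P3=3) → (P0=2, P1=2, P2=4, P3=1)
step 4: fire T0:  (P0=2, P1=2, P2=4, P3=1) → (P0=4, P1=0, P2=6, P3=3)
step 5: fire T1:  (P0=4, P1=0, P2=6, P3=3) → (P0=4, P1=0, P2=7, P3=4)
step 6: fire T1:  (P0=4, P1=0, P2=7, P3=4) → (P0=4, P1=0, P2=8, P3=5)
step 7: fire T2:  (P0=4, P1=0, P2=8, P3=5) → (P0=4, P1=2, P2=8, P3=3)
step 8: fire T1:  (P0=4, P1=2, P2=8, P3=3) → (P0=4, P1=2, P2=9, P3=4)

(P0=4, P1=2, P2=9, P3=4)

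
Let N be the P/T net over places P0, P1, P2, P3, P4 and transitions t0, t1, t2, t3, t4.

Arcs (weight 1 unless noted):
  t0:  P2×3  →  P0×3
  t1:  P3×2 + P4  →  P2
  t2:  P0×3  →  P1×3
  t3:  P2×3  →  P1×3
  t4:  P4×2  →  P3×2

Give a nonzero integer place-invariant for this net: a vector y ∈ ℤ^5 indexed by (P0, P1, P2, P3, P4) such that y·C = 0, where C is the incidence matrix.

Incidence matrix C (rows=places, cols=transitions):
       t0   t1   t2   t3   t4
   P0   3    0   -3    0    0
   P1   0    0    3    3    0
   P2  -3    1    0   -3    0
   P3   0   -2    0    0    2
   P4   0   -1    0    0   -2

Candidate y = [3, 3, 3, 1, 1]; check y·C column-wise:
  col t0: 3·3 + 3·0 + 3·-3 + 1·0 + 1·0 = 0
  col t1: 3·0 + 3·0 + 3·1 + 1·-2 + 1·-1 = 0
  col t2: 3·-3 + 3·3 + 3·0 + 1·0 + 1·0 = 0
  col t3: 3·0 + 3·3 + 3·-3 + 1·0 + 1·0 = 0
  col t4: 3·0 + 3·0 + 3·0 + 1·2 + 1·-2 = 0

y = (P0:3, P1:3, P2:3, P3:1, P4:1)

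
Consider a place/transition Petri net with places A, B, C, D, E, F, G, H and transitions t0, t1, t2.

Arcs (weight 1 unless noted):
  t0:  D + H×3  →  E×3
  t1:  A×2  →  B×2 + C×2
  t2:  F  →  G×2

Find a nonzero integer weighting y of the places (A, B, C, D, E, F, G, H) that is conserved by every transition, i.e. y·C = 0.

y = (A:1, B:1, C:0, D:0, E:0, F:0, G:0, H:0)

Incidence matrix C (rows=places, cols=transitions):
       t0   t1   t2
    A   0   -2    0
    B   0    2    0
    C   0    2    0
    D  -1    0    0
    E   3    0    0
    F   0    0   -1
    G   0    0    2
    H  -3    0    0

Candidate y = [1, 1, 0, 0, 0, 0, 0, 0]; check y·C column-wise:
  col t0: 1·0 + 1·0 + 0·-1 + 0·3 + 0·-3 = 0
  col t1: 1·-2 + 1·2 + 0·2 = 0
  col t2: 1·0 + 1·0 + 0·-1 + 0·2 = 0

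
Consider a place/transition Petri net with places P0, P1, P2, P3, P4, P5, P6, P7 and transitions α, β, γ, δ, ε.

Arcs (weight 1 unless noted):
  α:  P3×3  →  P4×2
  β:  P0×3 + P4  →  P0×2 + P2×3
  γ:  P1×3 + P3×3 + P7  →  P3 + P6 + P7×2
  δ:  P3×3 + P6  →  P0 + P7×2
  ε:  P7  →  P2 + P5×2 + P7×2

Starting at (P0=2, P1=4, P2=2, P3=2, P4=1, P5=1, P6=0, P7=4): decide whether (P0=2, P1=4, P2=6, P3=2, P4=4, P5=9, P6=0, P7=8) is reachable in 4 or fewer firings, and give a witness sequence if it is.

depth 0: 1 marking
depth 1: 2 markings reached so far
depth 2: 3 markings reached so far
depth 3: 4 markings reached so far
depth 4: 5 markings reached so far
target is not among the 5 markings reachable within 4 steps

NO — not reachable within 4 firings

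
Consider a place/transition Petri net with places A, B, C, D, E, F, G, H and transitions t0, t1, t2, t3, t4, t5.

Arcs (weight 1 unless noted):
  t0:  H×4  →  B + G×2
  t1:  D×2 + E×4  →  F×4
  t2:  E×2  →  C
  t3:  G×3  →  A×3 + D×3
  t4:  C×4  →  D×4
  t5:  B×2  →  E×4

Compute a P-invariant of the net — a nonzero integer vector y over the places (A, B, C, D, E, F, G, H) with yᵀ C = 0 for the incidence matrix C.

y = (A:3, B:-2, C:-2, D:-2, E:-1, F:-2, G:1, H:0)

Incidence matrix C (rows=places, cols=transitions):
       t0   t1   t2   t3   t4   t5
    A   0    0    0    3    0    0
    B   1    0    0    0    0   -2
    C   0    0    1    0   -4    0
    D   0   -2    0    3    4    0
    E   0   -4   -2    0    0    4
    F   0    4    0    0    0    0
    G   2    0    0   -3    0    0
    H  -4    0    0    0    0    0

Candidate y = [3, -2, -2, -2, -1, -2, 1, 0]; check y·C column-wise:
  col t0: 3·0 + -2·1 + -2·0 + -2·0 + -1·0 + -2·0 + 1·2 + 0·-4 = 0
  col t1: 3·0 + -2·0 + -2·0 + -2·-2 + -1·-4 + -2·4 + 1·0 = 0
  col t2: 3·0 + -2·0 + -2·1 + -2·0 + -1·-2 + -2·0 + 1·0 = 0
  col t3: 3·3 + -2·0 + -2·0 + -2·3 + -1·0 + -2·0 + 1·-3 = 0
  col t4: 3·0 + -2·0 + -2·-4 + -2·4 + -1·0 + -2·0 + 1·0 = 0
  col t5: 3·0 + -2·-2 + -2·0 + -2·0 + -1·4 + -2·0 + 1·0 = 0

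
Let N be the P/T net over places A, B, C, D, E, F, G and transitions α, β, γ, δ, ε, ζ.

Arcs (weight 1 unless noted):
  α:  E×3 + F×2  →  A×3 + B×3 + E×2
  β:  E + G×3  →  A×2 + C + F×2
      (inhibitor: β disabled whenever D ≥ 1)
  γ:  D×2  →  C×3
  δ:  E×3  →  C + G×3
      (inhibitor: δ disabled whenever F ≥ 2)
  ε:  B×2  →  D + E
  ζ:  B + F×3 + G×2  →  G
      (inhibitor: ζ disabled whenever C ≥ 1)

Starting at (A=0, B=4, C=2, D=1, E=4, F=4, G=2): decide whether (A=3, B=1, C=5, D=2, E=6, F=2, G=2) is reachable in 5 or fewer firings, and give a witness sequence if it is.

step 1: fire α:  (A=0, B=4, C=2, D=1, E=4, F=4, G=2) → (A=3, B=7, C=2, D=1, E=3, F=2, G=2)
step 2: fire ε:  (A=3, B=7, C=2, D=1, E=3, F=2, G=2) → (A=3, B=5, C=2, D=2, E=4, F=2, G=2)
step 3: fire γ:  (A=3, B=5, C=2, D=2, E=4, F=2, G=2) → (A=3, B=5, C=5, D=0, E=4, F=2, G=2)
step 4: fire ε:  (A=3, B=5, C=5, D=0, E=4, F=2, G=2) → (A=3, B=3, C=5, D=1, E=5, F=2, G=2)
step 5: fire ε:  (A=3, B=3, C=5, D=1, E=5, F=2, G=2) → (A=3, B=1, C=5, D=2, E=6, F=2, G=2)

YES — reachable via ⟨α, ε, γ, ε, ε⟩ (5 firings)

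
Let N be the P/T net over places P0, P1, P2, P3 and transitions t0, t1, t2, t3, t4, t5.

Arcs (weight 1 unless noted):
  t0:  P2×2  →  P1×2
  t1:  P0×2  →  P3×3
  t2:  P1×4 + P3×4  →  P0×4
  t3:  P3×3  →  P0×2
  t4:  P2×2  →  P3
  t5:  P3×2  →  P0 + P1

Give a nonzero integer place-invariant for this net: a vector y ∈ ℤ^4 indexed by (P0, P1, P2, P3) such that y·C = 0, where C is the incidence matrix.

y = (P0:3, P1:1, P2:1, P3:2)

Incidence matrix C (rows=places, cols=transitions):
       t0   t1   t2   t3   t4   t5
   P0   0   -2    4    2    0    1
   P1   2    0   -4    0    0    1
   P2  -2    0    0    0   -2    0
   P3   0    3   -4   -3    1   -2

Candidate y = [3, 1, 1, 2]; check y·C column-wise:
  col t0: 3·0 + 1·2 + 1·-2 + 2·0 = 0
  col t1: 3·-2 + 1·0 + 1·0 + 2·3 = 0
  col t2: 3·4 + 1·-4 + 1·0 + 2·-4 = 0
  col t3: 3·2 + 1·0 + 1·0 + 2·-3 = 0
  col t4: 3·0 + 1·0 + 1·-2 + 2·1 = 0
  col t5: 3·1 + 1·1 + 1·0 + 2·-2 = 0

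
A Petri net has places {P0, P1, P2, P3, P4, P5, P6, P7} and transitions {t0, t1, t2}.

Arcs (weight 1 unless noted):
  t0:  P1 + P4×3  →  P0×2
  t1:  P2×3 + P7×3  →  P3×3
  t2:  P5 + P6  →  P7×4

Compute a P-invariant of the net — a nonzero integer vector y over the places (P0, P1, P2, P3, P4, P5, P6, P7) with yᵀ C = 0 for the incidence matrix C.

Incidence matrix C (rows=places, cols=transitions):
       t0   t1   t2
   P0   2    0    0
   P1  -1    0    0
   P2   0   -3    0
   P3   0    3    0
   P4  -3    0    0
   P5   0    0   -1
   P6   0    0   -1
   P7   0   -3    4

Candidate y = [1, 2, 0, 0, 0, 0, 0, 0]; check y·C column-wise:
  col t0: 1·2 + 2·-1 + 0·-3 = 0
  col t1: 1·0 + 2·0 + 0·-3 + 0·3 + 0·-3 = 0
  col t2: 1·0 + 2·0 + 0·-1 + 0·-1 + 0·4 = 0

y = (P0:1, P1:2, P2:0, P3:0, P4:0, P5:0, P6:0, P7:0)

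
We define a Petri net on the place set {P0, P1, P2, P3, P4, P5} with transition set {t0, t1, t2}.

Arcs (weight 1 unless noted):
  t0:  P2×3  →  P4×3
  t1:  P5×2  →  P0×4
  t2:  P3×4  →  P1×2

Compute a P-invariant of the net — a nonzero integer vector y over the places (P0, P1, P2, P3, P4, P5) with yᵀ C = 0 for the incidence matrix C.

Incidence matrix C (rows=places, cols=transitions):
       t0   t1   t2
   P0   0    4    0
   P1   0    0    2
   P2  -3    0    0
   P3   0    0   -4
   P4   3    0    0
   P5   0   -2    0

Candidate y = [0, 2, 0, 1, 0, 0]; check y·C column-wise:
  col t0: 2·0 + 0·-3 + 1·0 + 0·3 = 0
  col t1: 0·4 + 2·0 + 1·0 + 0·-2 = 0
  col t2: 2·2 + 1·-4 = 0

y = (P0:0, P1:2, P2:0, P3:1, P4:0, P5:0)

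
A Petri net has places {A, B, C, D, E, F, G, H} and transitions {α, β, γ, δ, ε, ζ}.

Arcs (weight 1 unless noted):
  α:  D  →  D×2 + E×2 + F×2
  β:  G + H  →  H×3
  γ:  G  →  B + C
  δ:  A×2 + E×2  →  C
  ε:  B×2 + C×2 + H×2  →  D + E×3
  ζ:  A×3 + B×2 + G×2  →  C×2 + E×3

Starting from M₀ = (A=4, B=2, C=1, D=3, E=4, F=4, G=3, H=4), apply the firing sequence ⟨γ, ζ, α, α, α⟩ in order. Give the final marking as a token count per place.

step 1: fire γ:  (A=4, B=2, C=1, D=3, E=4, F=4, G=3, H=4) → (A=4, B=3, C=2, D=3, E=4, F=4, G=2, H=4)
step 2: fire ζ:  (A=4, B=3, C=2, D=3, E=4, F=4, G=2, H=4) → (A=1, B=1, C=4, D=3, E=7, F=4, G=0, H=4)
step 3: fire α:  (A=1, B=1, C=4, D=3, E=7, F=4, G=0, H=4) → (A=1, B=1, C=4, D=4, E=9, F=6, G=0, H=4)
step 4: fire α:  (A=1, B=1, C=4, D=4, E=9, F=6, G=0, H=4) → (A=1, B=1, C=4, D=5, E=11, F=8, G=0, H=4)
step 5: fire α:  (A=1, B=1, C=4, D=5, E=11, F=8, G=0, H=4) → (A=1, B=1, C=4, D=6, E=13, F=10, G=0, H=4)

(A=1, B=1, C=4, D=6, E=13, F=10, G=0, H=4)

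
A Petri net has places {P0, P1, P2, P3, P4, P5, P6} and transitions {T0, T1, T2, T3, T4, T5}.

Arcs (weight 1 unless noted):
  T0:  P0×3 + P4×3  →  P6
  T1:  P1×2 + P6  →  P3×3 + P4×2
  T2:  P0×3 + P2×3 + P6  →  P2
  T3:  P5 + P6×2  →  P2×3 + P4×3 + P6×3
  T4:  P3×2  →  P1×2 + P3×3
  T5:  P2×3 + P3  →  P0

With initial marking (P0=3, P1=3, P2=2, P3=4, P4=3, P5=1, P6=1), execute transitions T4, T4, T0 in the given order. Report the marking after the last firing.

(P0=0, P1=7, P2=2, P3=6, P4=0, P5=1, P6=2)

step 1: fire T4:  (P0=3, P1=3, P2=2, P3=4, P4=3, P5=1, P6=1) → (P0=3, P1=5, P2=2, P3=5, P4=3, P5=1, P6=1)
step 2: fire T4:  (P0=3, P1=5, P2=2, P3=5, P4=3, P5=1, P6=1) → (P0=3, P1=7, P2=2, P3=6, P4=3, P5=1, P6=1)
step 3: fire T0:  (P0=3, P1=7, P2=2, P3=6, P4=3, P5=1, P6=1) → (P0=0, P1=7, P2=2, P3=6, P4=0, P5=1, P6=2)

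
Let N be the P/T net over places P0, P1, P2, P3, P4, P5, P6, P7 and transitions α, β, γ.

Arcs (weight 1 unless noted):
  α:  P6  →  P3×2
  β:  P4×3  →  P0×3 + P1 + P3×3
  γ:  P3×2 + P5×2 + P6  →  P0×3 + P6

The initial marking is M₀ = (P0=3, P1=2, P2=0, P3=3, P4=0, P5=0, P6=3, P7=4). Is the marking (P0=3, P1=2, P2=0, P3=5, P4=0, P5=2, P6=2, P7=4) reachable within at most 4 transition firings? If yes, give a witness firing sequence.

depth 0: 1 marking
depth 1: 2 markings reached so far
depth 2: 3 markings reached so far
depth 3: 4 markings reached so far
depth 4: 4 markings reached so far
(frontier empty at depth 4; search complete)
target is not among the 4 markings reachable within 4 steps

NO — not reachable within 4 firings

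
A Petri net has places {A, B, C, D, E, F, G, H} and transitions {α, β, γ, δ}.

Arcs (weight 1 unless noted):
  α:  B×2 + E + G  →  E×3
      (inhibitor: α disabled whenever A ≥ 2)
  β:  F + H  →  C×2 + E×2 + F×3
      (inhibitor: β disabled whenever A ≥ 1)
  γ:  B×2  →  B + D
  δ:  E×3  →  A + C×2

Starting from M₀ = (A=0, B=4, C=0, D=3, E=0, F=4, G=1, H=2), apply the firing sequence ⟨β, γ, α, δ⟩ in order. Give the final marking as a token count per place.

step 1: fire β:  (A=0, B=4, C=0, D=3, E=0, F=4, G=1, H=2) → (A=0, B=4, C=2, D=3, E=2, F=6, G=1, H=1)
step 2: fire γ:  (A=0, B=4, C=2, D=3, E=2, F=6, G=1, H=1) → (A=0, B=3, C=2, D=4, E=2, F=6, G=1, H=1)
step 3: fire α:  (A=0, B=3, C=2, D=4, E=2, F=6, G=1, H=1) → (A=0, B=1, C=2, D=4, E=4, F=6, G=0, H=1)
step 4: fire δ:  (A=0, B=1, C=2, D=4, E=4, F=6, G=0, H=1) → (A=1, B=1, C=4, D=4, E=1, F=6, G=0, H=1)

(A=1, B=1, C=4, D=4, E=1, F=6, G=0, H=1)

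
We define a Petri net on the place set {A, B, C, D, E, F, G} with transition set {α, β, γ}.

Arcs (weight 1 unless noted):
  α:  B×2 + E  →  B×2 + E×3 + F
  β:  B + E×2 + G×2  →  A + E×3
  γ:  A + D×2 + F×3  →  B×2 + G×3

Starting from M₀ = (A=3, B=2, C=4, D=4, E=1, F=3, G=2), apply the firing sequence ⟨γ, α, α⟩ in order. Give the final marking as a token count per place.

(A=2, B=4, C=4, D=2, E=5, F=2, G=5)

step 1: fire γ:  (A=3, B=2, C=4, D=4, E=1, F=3, G=2) → (A=2, B=4, C=4, D=2, E=1, F=0, G=5)
step 2: fire α:  (A=2, B=4, C=4, D=2, E=1, F=0, G=5) → (A=2, B=4, C=4, D=2, E=3, F=1, G=5)
step 3: fire α:  (A=2, B=4, C=4, D=2, E=3, F=1, G=5) → (A=2, B=4, C=4, D=2, E=5, F=2, G=5)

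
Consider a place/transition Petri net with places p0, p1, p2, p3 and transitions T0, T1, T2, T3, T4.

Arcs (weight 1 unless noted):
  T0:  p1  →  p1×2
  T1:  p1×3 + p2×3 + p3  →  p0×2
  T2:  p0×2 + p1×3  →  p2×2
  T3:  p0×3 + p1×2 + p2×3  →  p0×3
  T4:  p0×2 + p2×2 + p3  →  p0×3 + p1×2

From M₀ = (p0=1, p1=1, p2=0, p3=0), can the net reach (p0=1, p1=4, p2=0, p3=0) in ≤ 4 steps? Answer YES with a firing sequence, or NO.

YES — reachable via ⟨T0, T0, T0⟩ (3 firings)

step 1: fire T0:  (p0=1, p1=1, p2=0, p3=0) → (p0=1, p1=2, p2=0, p3=0)
step 2: fire T0:  (p0=1, p1=2, p2=0, p3=0) → (p0=1, p1=3, p2=0, p3=0)
step 3: fire T0:  (p0=1, p1=3, p2=0, p3=0) → (p0=1, p1=4, p2=0, p3=0)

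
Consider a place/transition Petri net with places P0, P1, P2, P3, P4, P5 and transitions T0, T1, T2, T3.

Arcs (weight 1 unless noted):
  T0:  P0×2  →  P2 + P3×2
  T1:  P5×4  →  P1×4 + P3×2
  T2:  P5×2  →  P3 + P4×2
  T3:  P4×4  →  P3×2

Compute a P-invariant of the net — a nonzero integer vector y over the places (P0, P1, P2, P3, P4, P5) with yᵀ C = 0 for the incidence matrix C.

y = (P0:1, P1:0, P2:2, P3:0, P4:0, P5:0)

Incidence matrix C (rows=places, cols=transitions):
       T0   T1   T2   T3
   P0  -2    0    0    0
   P1   0    4    0    0
   P2   1    0    0    0
   P3   2    2    1    2
   P4   0    0    2   -4
   P5   0   -4   -2    0

Candidate y = [1, 0, 2, 0, 0, 0]; check y·C column-wise:
  col T0: 1·-2 + 2·1 + 0·2 = 0
  col T1: 1·0 + 0·4 + 2·0 + 0·2 + 0·-4 = 0
  col T2: 1·0 + 2·0 + 0·1 + 0·2 + 0·-2 = 0
  col T3: 1·0 + 2·0 + 0·2 + 0·-4 = 0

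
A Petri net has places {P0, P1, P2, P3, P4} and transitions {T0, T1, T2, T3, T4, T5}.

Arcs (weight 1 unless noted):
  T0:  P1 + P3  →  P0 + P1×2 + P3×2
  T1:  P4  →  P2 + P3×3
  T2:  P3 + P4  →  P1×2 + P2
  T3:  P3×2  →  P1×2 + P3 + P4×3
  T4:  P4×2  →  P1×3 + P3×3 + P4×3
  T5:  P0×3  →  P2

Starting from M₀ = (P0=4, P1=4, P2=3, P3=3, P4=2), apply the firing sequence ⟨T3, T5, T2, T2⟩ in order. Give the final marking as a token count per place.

(P0=1, P1=10, P2=6, P3=0, P4=3)

step 1: fire T3:  (P0=4, P1=4, P2=3, P3=3, P4=2) → (P0=4, P1=6, P2=3, P3=2, P4=5)
step 2: fire T5:  (P0=4, P1=6, P2=3, P3=2, P4=5) → (P0=1, P1=6, P2=4, P3=2, P4=5)
step 3: fire T2:  (P0=1, P1=6, P2=4, P3=2, P4=5) → (P0=1, P1=8, P2=5, P3=1, P4=4)
step 4: fire T2:  (P0=1, P1=8, P2=5, P3=1, P4=4) → (P0=1, P1=10, P2=6, P3=0, P4=3)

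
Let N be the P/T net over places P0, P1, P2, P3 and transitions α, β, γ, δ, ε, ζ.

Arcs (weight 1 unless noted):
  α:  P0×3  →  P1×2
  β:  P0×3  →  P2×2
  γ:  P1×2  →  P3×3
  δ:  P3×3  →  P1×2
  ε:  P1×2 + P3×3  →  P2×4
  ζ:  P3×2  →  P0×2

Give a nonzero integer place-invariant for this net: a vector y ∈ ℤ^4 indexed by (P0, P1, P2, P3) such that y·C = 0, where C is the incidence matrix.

Incidence matrix C (rows=places, cols=transitions):
        α    β    γ    δ    ε    ζ
   P0  -3   -3    0    0    0    2
   P1   2    0   -2    2   -2    0
   P2   0    2    0    0    4    0
   P3   0    0    3   -3   -3   -2

Candidate y = [2, 3, 3, 2]; check y·C column-wise:
  col α: 2·-3 + 3·2 + 3·0 + 2·0 = 0
  col β: 2·-3 + 3·0 + 3·2 + 2·0 = 0
  col γ: 2·0 + 3·-2 + 3·0 + 2·3 = 0
  col δ: 2·0 + 3·2 + 3·0 + 2·-3 = 0
  col ε: 2·0 + 3·-2 + 3·4 + 2·-3 = 0
  col ζ: 2·2 + 3·0 + 3·0 + 2·-2 = 0

y = (P0:2, P1:3, P2:3, P3:2)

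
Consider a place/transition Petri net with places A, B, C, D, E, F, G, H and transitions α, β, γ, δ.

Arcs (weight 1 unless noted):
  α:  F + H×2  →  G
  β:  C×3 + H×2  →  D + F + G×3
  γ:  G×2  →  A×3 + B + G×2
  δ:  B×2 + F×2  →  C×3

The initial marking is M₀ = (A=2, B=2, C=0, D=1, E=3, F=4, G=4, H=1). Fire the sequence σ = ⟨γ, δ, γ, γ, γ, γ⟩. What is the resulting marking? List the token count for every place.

(A=17, B=5, C=3, D=1, E=3, F=2, G=4, H=1)

step 1: fire γ:  (A=2, B=2, C=0, D=1, E=3, F=4, G=4, H=1) → (A=5, B=3, C=0, D=1, E=3, F=4, G=4, H=1)
step 2: fire δ:  (A=5, B=3, C=0, D=1, E=3, F=4, G=4, H=1) → (A=5, B=1, C=3, D=1, E=3, F=2, G=4, H=1)
step 3: fire γ:  (A=5, B=1, C=3, D=1, E=3, F=2, G=4, H=1) → (A=8, B=2, C=3, D=1, E=3, F=2, G=4, H=1)
step 4: fire γ:  (A=8, B=2, C=3, D=1, E=3, F=2, G=4, H=1) → (A=11, B=3, C=3, D=1, E=3, F=2, G=4, H=1)
step 5: fire γ:  (A=11, B=3, C=3, D=1, E=3, F=2, G=4, H=1) → (A=14, B=4, C=3, D=1, E=3, F=2, G=4, H=1)
step 6: fire γ:  (A=14, B=4, C=3, D=1, E=3, F=2, G=4, H=1) → (A=17, B=5, C=3, D=1, E=3, F=2, G=4, H=1)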